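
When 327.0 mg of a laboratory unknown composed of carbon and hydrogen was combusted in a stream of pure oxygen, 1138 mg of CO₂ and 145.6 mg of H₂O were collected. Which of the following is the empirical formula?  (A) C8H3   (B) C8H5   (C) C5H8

(B) C8H5

mol C = 1.138 g CO₂ ÷ 44.009 g/mol = 0.025858 mol
mol H = 2 × 0.1456 g H₂O ÷ 18.015 g/mol = 0.016164 mol
Divide by the smallest (0.016164 mol): C 1.600, H 1.000
Multiplying each by 5 gives whole numbers: C 8.00, H 5.00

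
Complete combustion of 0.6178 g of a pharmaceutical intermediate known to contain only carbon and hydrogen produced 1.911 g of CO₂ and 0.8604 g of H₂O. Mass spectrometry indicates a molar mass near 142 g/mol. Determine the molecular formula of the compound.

C10H22

mol C = 1.911 g CO₂ ÷ 44.009 g/mol = 0.043423 mol
mol H = 2 × 0.8604 g H₂O ÷ 18.015 g/mol = 0.095520 mol
Divide by the smallest (0.043423 mol): C 1.000, H 2.200
Multiplying each by 5 gives whole numbers: C 5.00, H 11.00
Empirical formula: C5H11
Empirical-formula mass = 71.14 g/mol; 142 ÷ 71.14 ≈ 2, so the molecular formula is C10H22.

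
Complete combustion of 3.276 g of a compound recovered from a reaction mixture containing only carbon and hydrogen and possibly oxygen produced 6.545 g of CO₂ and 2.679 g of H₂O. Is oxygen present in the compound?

mol C = 6.545 g CO₂ ÷ 44.009 g/mol = 0.14872 mol
mol H = 2 × 2.679 g H₂O ÷ 18.015 g/mol = 0.29742 mol
C and H account for only 2.0861 g of the 3.276 g sample; the remaining 1.1899 g must be oxygen.

yes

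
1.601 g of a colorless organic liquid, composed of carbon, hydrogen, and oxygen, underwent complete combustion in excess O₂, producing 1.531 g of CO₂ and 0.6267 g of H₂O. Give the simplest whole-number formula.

CH2O2

mol C = 1.531 g CO₂ ÷ 44.009 g/mol = 0.034788 mol
mol H = 2 × 0.6267 g H₂O ÷ 18.015 g/mol = 0.069575 mol
mass O = 1.601 − (0.41784 + 0.070132) = 1.1130 g → mol O = 1.1130 ÷ 15.999 = 0.069568 mol
Divide by the smallest (0.034788 mol): C 1.000, H 2.000, O 2.000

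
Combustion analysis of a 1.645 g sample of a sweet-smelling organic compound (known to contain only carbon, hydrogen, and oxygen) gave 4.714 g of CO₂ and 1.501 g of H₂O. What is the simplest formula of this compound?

C9H14O

mol C = 4.714 g CO₂ ÷ 44.009 g/mol = 0.10711 mol
mol H = 2 × 1.501 g H₂O ÷ 18.015 g/mol = 0.16664 mol
mass O = 1.645 − (1.2866 + 0.16797) = 0.19048 g → mol O = 0.19048 ÷ 15.999 = 0.011906 mol
Divide by the smallest (0.011906 mol): C 8.997, H 13.997, O 1.000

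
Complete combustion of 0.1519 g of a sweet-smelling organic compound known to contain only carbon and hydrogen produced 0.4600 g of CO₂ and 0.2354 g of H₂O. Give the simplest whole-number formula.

mol C = 0.4600 g CO₂ ÷ 44.009 g/mol = 0.010452 mol
mol H = 2 × 0.2354 g H₂O ÷ 18.015 g/mol = 0.026134 mol
Divide by the smallest (0.010452 mol): C 1.000, H 2.500
Multiplying each by 2 gives whole numbers: C 2.00, H 5.00

C2H5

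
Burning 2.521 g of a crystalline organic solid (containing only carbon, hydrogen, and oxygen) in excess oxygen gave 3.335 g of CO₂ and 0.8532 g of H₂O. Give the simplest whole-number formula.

C4H5O5

mol C = 3.335 g CO₂ ÷ 44.009 g/mol = 0.075780 mol
mol H = 2 × 0.8532 g H₂O ÷ 18.015 g/mol = 0.094721 mol
mass O = 2.521 − (0.91019 + 0.095479) = 1.5153 g → mol O = 1.5153 ÷ 15.999 = 0.094714 mol
Divide by the smallest (0.075780 mol): C 1.000, H 1.250, O 1.250
Multiplying each by 4 gives whole numbers: C 4.00, H 5.00, O 5.00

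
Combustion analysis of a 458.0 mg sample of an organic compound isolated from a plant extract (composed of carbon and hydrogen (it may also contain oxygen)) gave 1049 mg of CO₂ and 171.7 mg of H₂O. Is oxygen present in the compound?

yes

mol C = 1.049 g CO₂ ÷ 44.009 g/mol = 0.023836 mol
mol H = 2 × 0.1717 g H₂O ÷ 18.015 g/mol = 0.019062 mol
C and H account for only 0.30551 g of the 0.4580 g sample; the remaining 0.15249 g must be oxygen.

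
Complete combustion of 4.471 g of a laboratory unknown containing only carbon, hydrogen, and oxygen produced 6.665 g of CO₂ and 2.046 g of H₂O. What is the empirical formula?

C2H3O2

mol C = 6.665 g CO₂ ÷ 44.009 g/mol = 0.15145 mol
mol H = 2 × 2.046 g H₂O ÷ 18.015 g/mol = 0.22714 mol
mass O = 4.471 − (1.8190 + 0.22896) = 2.4230 g → mol O = 2.4230 ÷ 15.999 = 0.15145 mol
Divide by the smallest (0.15145 mol): C 1.000, H 1.500, O 1.000
Multiplying each by 2 gives whole numbers: C 2.00, H 3.00, O 2.00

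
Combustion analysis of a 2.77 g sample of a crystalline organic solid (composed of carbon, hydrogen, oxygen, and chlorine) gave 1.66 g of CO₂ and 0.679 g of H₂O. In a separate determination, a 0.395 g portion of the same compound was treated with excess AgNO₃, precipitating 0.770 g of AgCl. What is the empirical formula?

C2H4Cl2O3

mol C = 1.66 g CO₂ ÷ 44.009 g/mol = 0.03772 mol
mol H = 2 × 0.679 g H₂O ÷ 18.015 g/mol = 0.07538 mol
From the AgCl data: mol Cl per gram of compound = (0.770 ÷ 143.318) ÷ 0.395 = 0.01360 mol/g, so in the 2.77 g combustion sample mol Cl = 0.03768 mol
mass O = 2.77 − (0.4530 + 0.07598 + 1.336) = 0.9053 g → mol O = 0.9053 ÷ 15.999 = 0.05659 mol
Divide by the smallest (0.03768 mol): C 1.001, H 2.001, Cl 1.000, O 1.502
Multiplying each by 2 gives whole numbers: C 2.00, H 4.00, Cl 2.00, O 3.00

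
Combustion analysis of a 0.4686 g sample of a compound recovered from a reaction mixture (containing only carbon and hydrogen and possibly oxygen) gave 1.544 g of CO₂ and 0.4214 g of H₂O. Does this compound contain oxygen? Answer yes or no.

mol C = 1.544 g CO₂ ÷ 44.009 g/mol = 0.035084 mol
mol H = 2 × 0.4214 g H₂O ÷ 18.015 g/mol = 0.046783 mol
C and H together account for 0.46855 g — essentially the entire 0.4686 g sample — so the compound contains no oxygen.

no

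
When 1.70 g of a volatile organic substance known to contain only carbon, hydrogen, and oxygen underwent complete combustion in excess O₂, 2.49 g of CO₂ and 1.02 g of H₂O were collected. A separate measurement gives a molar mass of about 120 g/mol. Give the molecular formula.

C4H8O4

mol C = 2.49 g CO₂ ÷ 44.009 g/mol = 0.05658 mol
mol H = 2 × 1.02 g H₂O ÷ 18.015 g/mol = 0.1132 mol
mass O = 1.70 − (0.6796 + 0.1141) = 0.9063 g → mol O = 0.9063 ÷ 15.999 = 0.05665 mol
Divide by the smallest (0.05658 mol): C 1.000, H 2.001, O 1.001
Empirical formula: CH2O
Empirical-formula mass = 30.03 g/mol; 120 ÷ 30.03 ≈ 4, so the molecular formula is C4H8O4.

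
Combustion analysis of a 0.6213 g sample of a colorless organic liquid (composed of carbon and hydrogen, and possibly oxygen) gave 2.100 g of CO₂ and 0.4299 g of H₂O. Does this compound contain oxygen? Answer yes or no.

mol C = 2.100 g CO₂ ÷ 44.009 g/mol = 0.047718 mol
mol H = 2 × 0.4299 g H₂O ÷ 18.015 g/mol = 0.047727 mol
C and H together account for 0.62124 g — essentially the entire 0.6213 g sample — so the compound contains no oxygen.

no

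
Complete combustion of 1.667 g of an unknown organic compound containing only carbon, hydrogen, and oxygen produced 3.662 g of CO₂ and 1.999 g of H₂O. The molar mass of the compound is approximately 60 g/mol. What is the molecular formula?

C3H8O

mol C = 3.662 g CO₂ ÷ 44.009 g/mol = 0.083210 mol
mol H = 2 × 1.999 g H₂O ÷ 18.015 g/mol = 0.22193 mol
mass O = 1.667 − (0.99944 + 0.22370) = 0.44386 g → mol O = 0.44386 ÷ 15.999 = 0.027743 mol
Divide by the smallest (0.027743 mol): C 2.999, H 7.999, O 1.000
Empirical formula: C3H8O
Empirical-formula mass = 60.10 g/mol; 60 ÷ 60.10 ≈ 1, so the molecular formula is C3H8O.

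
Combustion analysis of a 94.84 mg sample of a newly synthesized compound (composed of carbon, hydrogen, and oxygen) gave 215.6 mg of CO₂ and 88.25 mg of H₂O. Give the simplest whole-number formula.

mol C = 0.2156 g CO₂ ÷ 44.009 g/mol = 0.0048990 mol
mol H = 2 × 0.08825 g H₂O ÷ 18.015 g/mol = 0.0097974 mol
mass O = 0.09484 − (0.058842 + 0.0098758) = 0.026122 g → mol O = 0.026122 ÷ 15.999 = 0.0016327 mol
Divide by the smallest (0.0016327 mol): C 3.000, H 6.001, O 1.000

C3H6O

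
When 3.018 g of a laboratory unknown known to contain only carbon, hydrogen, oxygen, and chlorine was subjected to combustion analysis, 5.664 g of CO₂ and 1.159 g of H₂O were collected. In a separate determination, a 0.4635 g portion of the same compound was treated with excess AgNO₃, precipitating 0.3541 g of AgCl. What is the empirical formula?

mol C = 5.664 g CO₂ ÷ 44.009 g/mol = 0.12870 mol
mol H = 2 × 1.159 g H₂O ÷ 18.015 g/mol = 0.12867 mol
From the AgCl data: mol Cl per gram of compound = (0.3541 ÷ 143.318) ÷ 0.4635 = 0.0053306 mol/g, so in the 3.018 g combustion sample mol Cl = 0.016088 mol
mass O = 3.018 − (1.5458 + 0.12970 + 0.57031) = 0.77216 g → mol O = 0.77216 ÷ 15.999 = 0.048263 mol
Divide by the smallest (0.016088 mol): C 8.000, H 7.998, Cl 1.000, O 3.000

C8H8ClO3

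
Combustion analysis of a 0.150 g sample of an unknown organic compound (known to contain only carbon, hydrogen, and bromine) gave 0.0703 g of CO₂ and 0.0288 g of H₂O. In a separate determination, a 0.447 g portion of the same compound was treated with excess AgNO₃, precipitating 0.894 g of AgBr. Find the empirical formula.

mol C = 0.0703 g CO₂ ÷ 44.009 g/mol = 0.001597 mol
mol H = 2 × 0.0288 g H₂O ÷ 18.015 g/mol = 0.003197 mol
From the AgBr data: mol Br per gram of compound = (0.894 ÷ 187.772) ÷ 0.447 = 0.01065 mol/g, so in the 0.150 g combustion sample mol Br = 0.001598 mol
Divide by the smallest (0.001597 mol): C 1.000, H 2.002, Br 1.000

CH2Br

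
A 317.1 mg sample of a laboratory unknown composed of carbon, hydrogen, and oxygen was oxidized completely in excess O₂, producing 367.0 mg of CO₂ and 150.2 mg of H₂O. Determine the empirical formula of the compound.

C2H4O3

mol C = 0.3670 g CO₂ ÷ 44.009 g/mol = 0.0083392 mol
mol H = 2 × 0.1502 g H₂O ÷ 18.015 g/mol = 0.016675 mol
mass O = 0.3171 − (0.10016 + 0.016808) = 0.20013 g → mol O = 0.20013 ÷ 15.999 = 0.012509 mol
Divide by the smallest (0.0083392 mol): C 1.000, H 2.000, O 1.500
Multiplying each by 2 gives whole numbers: C 2.00, H 4.00, O 3.00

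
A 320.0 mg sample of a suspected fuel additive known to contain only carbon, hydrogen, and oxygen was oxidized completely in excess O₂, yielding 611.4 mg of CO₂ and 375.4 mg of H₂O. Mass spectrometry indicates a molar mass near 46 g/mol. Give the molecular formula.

C2H6O

mol C = 0.6114 g CO₂ ÷ 44.009 g/mol = 0.013893 mol
mol H = 2 × 0.3754 g H₂O ÷ 18.015 g/mol = 0.041676 mol
mass O = 0.3200 − (0.16686 + 0.042010) = 0.11113 g → mol O = 0.11113 ÷ 15.999 = 0.0069458 mol
Divide by the smallest (0.0069458 mol): C 2.000, H 6.000, O 1.000
Empirical formula: C2H6O
Empirical-formula mass = 46.07 g/mol; 46 ÷ 46.07 ≈ 1, so the molecular formula is C2H6O.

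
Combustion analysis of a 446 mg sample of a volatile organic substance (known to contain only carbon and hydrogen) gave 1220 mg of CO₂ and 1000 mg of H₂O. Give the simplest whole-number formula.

mol C = 1.22 g CO₂ ÷ 44.009 g/mol = 0.02772 mol
mol H = 2 × 1.00 g H₂O ÷ 18.015 g/mol = 0.1110 mol
Divide by the smallest (0.02772 mol): C 1.000, H 4.005

CH4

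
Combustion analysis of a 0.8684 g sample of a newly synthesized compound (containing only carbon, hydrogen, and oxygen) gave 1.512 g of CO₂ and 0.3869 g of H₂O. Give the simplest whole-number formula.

C4H5O3

mol C = 1.512 g CO₂ ÷ 44.009 g/mol = 0.034357 mol
mol H = 2 × 0.3869 g H₂O ÷ 18.015 g/mol = 0.042953 mol
mass O = 0.8684 − (0.41266 + 0.043297) = 0.41245 g → mol O = 0.41245 ÷ 15.999 = 0.025779 mol
Divide by the smallest (0.025779 mol): C 1.333, H 1.666, O 1.000
Multiplying each by 3 gives whole numbers: C 4.00, H 5.00, O 3.00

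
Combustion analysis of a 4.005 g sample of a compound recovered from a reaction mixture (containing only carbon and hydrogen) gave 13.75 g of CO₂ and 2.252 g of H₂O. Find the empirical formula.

C5H4

mol C = 13.75 g CO₂ ÷ 44.009 g/mol = 0.31244 mol
mol H = 2 × 2.252 g H₂O ÷ 18.015 g/mol = 0.25001 mol
Divide by the smallest (0.25001 mol): C 1.250, H 1.000
Multiplying each by 4 gives whole numbers: C 5.00, H 4.00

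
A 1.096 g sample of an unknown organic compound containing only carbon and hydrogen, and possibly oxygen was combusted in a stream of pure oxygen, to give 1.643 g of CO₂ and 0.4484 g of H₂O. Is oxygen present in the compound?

yes

mol C = 1.643 g CO₂ ÷ 44.009 g/mol = 0.037333 mol
mol H = 2 × 0.4484 g H₂O ÷ 18.015 g/mol = 0.049781 mol
C and H account for only 0.49859 g of the 1.096 g sample; the remaining 0.59741 g must be oxygen.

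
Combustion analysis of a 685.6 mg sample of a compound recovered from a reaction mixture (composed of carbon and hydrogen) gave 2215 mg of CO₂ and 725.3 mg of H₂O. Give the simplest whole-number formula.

C5H8

mol C = 2.215 g CO₂ ÷ 44.009 g/mol = 0.050331 mol
mol H = 2 × 0.7253 g H₂O ÷ 18.015 g/mol = 0.080522 mol
Divide by the smallest (0.050331 mol): C 1.000, H 1.600
Multiplying each by 5 gives whole numbers: C 5.00, H 8.00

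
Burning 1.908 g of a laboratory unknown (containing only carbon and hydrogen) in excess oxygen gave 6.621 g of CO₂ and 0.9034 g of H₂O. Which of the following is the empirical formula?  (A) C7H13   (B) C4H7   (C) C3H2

(C) C3H2

mol C = 6.621 g CO₂ ÷ 44.009 g/mol = 0.15045 mol
mol H = 2 × 0.9034 g H₂O ÷ 18.015 g/mol = 0.10029 mol
Divide by the smallest (0.10029 mol): C 1.500, H 1.000
Multiplying each by 2 gives whole numbers: C 3.00, H 2.00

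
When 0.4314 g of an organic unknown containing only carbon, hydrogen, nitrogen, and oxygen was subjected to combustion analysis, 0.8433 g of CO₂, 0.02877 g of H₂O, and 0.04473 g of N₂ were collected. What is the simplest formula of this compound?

C6HNO3

mol C = 0.8433 g CO₂ ÷ 44.009 g/mol = 0.019162 mol
mol H = 2 × 0.02877 g H₂O ÷ 18.015 g/mol = 0.0031940 mol
mol N = 2 × 0.04473 g N₂ ÷ 28.014 g/mol = 0.0031934 mol
mass O = 0.4314 − (0.23015 + 0.0032196 + 0.044730) = 0.15330 g → mol O = 0.15330 ÷ 15.999 = 0.0095816 mol
Divide by the smallest (0.0031934 mol): C 6.000, H 1.000, N 1.000, O 3.000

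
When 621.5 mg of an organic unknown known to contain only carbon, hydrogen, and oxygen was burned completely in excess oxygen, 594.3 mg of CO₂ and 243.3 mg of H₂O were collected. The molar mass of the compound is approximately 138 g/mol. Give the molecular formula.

C3H6O6

mol C = 0.5943 g CO₂ ÷ 44.009 g/mol = 0.013504 mol
mol H = 2 × 0.2433 g H₂O ÷ 18.015 g/mol = 0.027011 mol
mass O = 0.6215 − (0.16220 + 0.027227) = 0.43208 g → mol O = 0.43208 ÷ 15.999 = 0.027006 mol
Divide by the smallest (0.013504 mol): C 1.000, H 2.000, O 2.000
Empirical formula: CH2O2
Empirical-formula mass = 46.02 g/mol; 138 ÷ 46.02 ≈ 3, so the molecular formula is C3H6O6.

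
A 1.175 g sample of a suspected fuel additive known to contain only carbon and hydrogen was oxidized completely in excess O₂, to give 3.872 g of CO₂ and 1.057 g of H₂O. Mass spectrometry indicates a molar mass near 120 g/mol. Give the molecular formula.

mol C = 3.872 g CO₂ ÷ 44.009 g/mol = 0.087982 mol
mol H = 2 × 1.057 g H₂O ÷ 18.015 g/mol = 0.11735 mol
Divide by the smallest (0.087982 mol): C 1.000, H 1.334
Multiplying each by 3 gives whole numbers: C 3.00, H 4.00
Empirical formula: C3H4
Empirical-formula mass = 40.06 g/mol; 120 ÷ 40.06 ≈ 3, so the molecular formula is C9H12.

C9H12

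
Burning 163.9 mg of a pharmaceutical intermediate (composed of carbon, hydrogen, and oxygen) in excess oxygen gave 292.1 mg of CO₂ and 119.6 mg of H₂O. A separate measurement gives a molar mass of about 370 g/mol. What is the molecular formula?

C15H30O10

mol C = 0.2921 g CO₂ ÷ 44.009 g/mol = 0.0066373 mol
mol H = 2 × 0.1196 g H₂O ÷ 18.015 g/mol = 0.013278 mol
mass O = 0.1639 − (0.079720 + 0.013384) = 0.070796 g → mol O = 0.070796 ÷ 15.999 = 0.0044250 mol
Divide by the smallest (0.0044250 mol): C 1.500, H 3.001, O 1.000
Multiplying each by 2 gives whole numbers: C 3.00, H 6.00, O 2.00
Empirical formula: C3H6O2
Empirical-formula mass = 74.08 g/mol; 370 ÷ 74.08 ≈ 5, so the molecular formula is C15H30O10.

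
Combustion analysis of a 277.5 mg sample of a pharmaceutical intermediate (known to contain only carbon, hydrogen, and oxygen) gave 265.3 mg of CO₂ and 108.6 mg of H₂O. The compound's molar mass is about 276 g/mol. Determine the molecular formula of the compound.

mol C = 0.2653 g CO₂ ÷ 44.009 g/mol = 0.0060283 mol
mol H = 2 × 0.1086 g H₂O ÷ 18.015 g/mol = 0.012057 mol
mass O = 0.2775 − (0.072406 + 0.012153) = 0.19294 g → mol O = 0.19294 ÷ 15.999 = 0.012060 mol
Divide by the smallest (0.0060283 mol): C 1.000, H 2.000, O 2.000
Empirical formula: CH2O2
Empirical-formula mass = 46.02 g/mol; 276 ÷ 46.02 ≈ 6, so the molecular formula is C6H12O12.

C6H12O12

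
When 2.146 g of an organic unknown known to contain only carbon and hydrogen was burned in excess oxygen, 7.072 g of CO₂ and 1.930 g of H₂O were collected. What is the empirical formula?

C3H4

mol C = 7.072 g CO₂ ÷ 44.009 g/mol = 0.16069 mol
mol H = 2 × 1.930 g H₂O ÷ 18.015 g/mol = 0.21427 mol
Divide by the smallest (0.16069 mol): C 1.000, H 1.333
Multiplying each by 3 gives whole numbers: C 3.00, H 4.00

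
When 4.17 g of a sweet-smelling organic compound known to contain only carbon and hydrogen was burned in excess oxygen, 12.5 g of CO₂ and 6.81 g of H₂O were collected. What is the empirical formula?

C3H8

mol C = 12.5 g CO₂ ÷ 44.009 g/mol = 0.2840 mol
mol H = 2 × 6.81 g H₂O ÷ 18.015 g/mol = 0.7560 mol
Divide by the smallest (0.2840 mol): C 1.000, H 2.662
Multiplying each by 3 gives whole numbers: C 3.00, H 7.99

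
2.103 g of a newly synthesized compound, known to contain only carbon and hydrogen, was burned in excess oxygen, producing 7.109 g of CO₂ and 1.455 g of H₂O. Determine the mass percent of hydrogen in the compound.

mol C = 7.109 g CO₂ ÷ 44.009 g/mol = 0.16154 mol
mol H = 2 × 1.455 g H₂O ÷ 18.015 g/mol = 0.16153 mol
mass % H = 0.16282 g ÷ 2.103 g × 100%

7.74%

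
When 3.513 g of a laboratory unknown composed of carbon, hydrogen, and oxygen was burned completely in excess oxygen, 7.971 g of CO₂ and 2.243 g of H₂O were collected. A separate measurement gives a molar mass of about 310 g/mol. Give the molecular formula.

C16H22O6

mol C = 7.971 g CO₂ ÷ 44.009 g/mol = 0.18112 mol
mol H = 2 × 2.243 g H₂O ÷ 18.015 g/mol = 0.24901 mol
mass O = 3.513 − (2.1755 + 0.25101) = 1.0865 g → mol O = 1.0865 ÷ 15.999 = 0.067913 mol
Divide by the smallest (0.067913 mol): C 2.667, H 3.667, O 1.000
Multiplying each by 3 gives whole numbers: C 8.00, H 11.00, O 3.00
Empirical formula: C8H11O3
Empirical-formula mass = 155.17 g/mol; 310 ÷ 155.17 ≈ 2, so the molecular formula is C16H22O6.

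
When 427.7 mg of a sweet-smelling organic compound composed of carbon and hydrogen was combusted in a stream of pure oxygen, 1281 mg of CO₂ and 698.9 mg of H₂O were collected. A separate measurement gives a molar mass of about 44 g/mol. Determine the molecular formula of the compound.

mol C = 1.281 g CO₂ ÷ 44.009 g/mol = 0.029108 mol
mol H = 2 × 0.6989 g H₂O ÷ 18.015 g/mol = 0.077591 mol
Divide by the smallest (0.029108 mol): C 1.000, H 2.666
Multiplying each by 3 gives whole numbers: C 3.00, H 8.00
Empirical formula: C3H8
Empirical-formula mass = 44.10 g/mol; 44 ÷ 44.10 ≈ 1, so the molecular formula is C3H8.

C3H8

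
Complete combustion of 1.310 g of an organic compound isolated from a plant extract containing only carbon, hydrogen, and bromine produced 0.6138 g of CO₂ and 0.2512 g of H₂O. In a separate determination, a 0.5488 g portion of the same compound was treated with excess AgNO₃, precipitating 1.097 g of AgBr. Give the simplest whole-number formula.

mol C = 0.6138 g CO₂ ÷ 44.009 g/mol = 0.013947 mol
mol H = 2 × 0.2512 g H₂O ÷ 18.015 g/mol = 0.027888 mol
From the AgBr data: mol Br per gram of compound = (1.097 ÷ 187.772) ÷ 0.5488 = 0.010645 mol/g, so in the 1.310 g combustion sample mol Br = 0.013945 mol
Divide by the smallest (0.013945 mol): C 1.000, H 2.000, Br 1.000

CH2Br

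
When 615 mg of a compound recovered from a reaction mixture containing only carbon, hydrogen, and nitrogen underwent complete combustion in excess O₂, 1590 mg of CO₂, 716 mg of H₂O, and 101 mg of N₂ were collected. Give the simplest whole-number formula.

C5H11N

mol C = 1.59 g CO₂ ÷ 44.009 g/mol = 0.03613 mol
mol H = 2 × 0.716 g H₂O ÷ 18.015 g/mol = 0.07949 mol
mol N = 2 × 0.101 g N₂ ÷ 28.014 g/mol = 0.007211 mol
Divide by the smallest (0.007211 mol): C 5.010, H 11.024, N 1.000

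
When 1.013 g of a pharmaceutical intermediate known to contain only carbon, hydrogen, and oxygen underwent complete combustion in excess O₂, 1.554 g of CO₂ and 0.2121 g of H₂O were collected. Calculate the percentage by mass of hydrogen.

2.34%

mol C = 1.554 g CO₂ ÷ 44.009 g/mol = 0.035311 mol
mol H = 2 × 0.2121 g H₂O ÷ 18.015 g/mol = 0.023547 mol
mass O = 1.013 − (0.42412 + 0.023735) = 0.56514 g → mol O = 0.56514 ÷ 15.999 = 0.035324 mol
mass % H = 0.023735 g ÷ 1.013 g × 100%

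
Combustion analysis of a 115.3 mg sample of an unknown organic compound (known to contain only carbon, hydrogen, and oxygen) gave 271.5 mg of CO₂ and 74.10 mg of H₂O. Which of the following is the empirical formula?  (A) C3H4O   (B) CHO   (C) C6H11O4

(A) C3H4O

mol C = 0.2715 g CO₂ ÷ 44.009 g/mol = 0.0061692 mol
mol H = 2 × 0.07410 g H₂O ÷ 18.015 g/mol = 0.0082265 mol
mass O = 0.1153 − (0.074098 + 0.0082923) = 0.032910 g → mol O = 0.032910 ÷ 15.999 = 0.0020570 mol
Divide by the smallest (0.0020570 mol): C 2.999, H 3.999, O 1.000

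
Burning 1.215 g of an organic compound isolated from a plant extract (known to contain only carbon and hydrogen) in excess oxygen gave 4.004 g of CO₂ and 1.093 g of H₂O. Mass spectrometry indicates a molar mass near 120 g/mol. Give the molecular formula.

C9H12

mol C = 4.004 g CO₂ ÷ 44.009 g/mol = 0.090981 mol
mol H = 2 × 1.093 g H₂O ÷ 18.015 g/mol = 0.12134 mol
Divide by the smallest (0.090981 mol): C 1.000, H 1.334
Multiplying each by 3 gives whole numbers: C 3.00, H 4.00
Empirical formula: C3H4
Empirical-formula mass = 40.06 g/mol; 120 ÷ 40.06 ≈ 3, so the molecular formula is C9H12.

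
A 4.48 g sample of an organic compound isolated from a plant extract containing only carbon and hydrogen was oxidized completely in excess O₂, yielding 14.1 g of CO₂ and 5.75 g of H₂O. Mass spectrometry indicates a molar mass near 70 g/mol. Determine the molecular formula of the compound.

C5H10

mol C = 14.1 g CO₂ ÷ 44.009 g/mol = 0.3204 mol
mol H = 2 × 5.75 g H₂O ÷ 18.015 g/mol = 0.6384 mol
Divide by the smallest (0.3204 mol): C 1.000, H 1.992
Empirical formula: CH2
Empirical-formula mass = 14.03 g/mol; 70 ÷ 14.03 ≈ 5, so the molecular formula is C5H10.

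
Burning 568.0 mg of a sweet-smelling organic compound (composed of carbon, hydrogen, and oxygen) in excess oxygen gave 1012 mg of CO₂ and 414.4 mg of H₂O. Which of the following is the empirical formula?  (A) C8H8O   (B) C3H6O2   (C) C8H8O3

mol C = 1.012 g CO₂ ÷ 44.009 g/mol = 0.022995 mol
mol H = 2 × 0.4144 g H₂O ÷ 18.015 g/mol = 0.046006 mol
mass O = 0.5680 − (0.27620 + 0.046374) = 0.24543 g → mol O = 0.24543 ÷ 15.999 = 0.015340 mol
Divide by the smallest (0.015340 mol): C 1.499, H 2.999, O 1.000
Multiplying each by 2 gives whole numbers: C 3.00, H 6.00, O 2.00

(B) C3H6O2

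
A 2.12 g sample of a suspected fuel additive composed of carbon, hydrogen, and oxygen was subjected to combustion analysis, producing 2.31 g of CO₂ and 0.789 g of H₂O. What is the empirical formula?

mol C = 2.31 g CO₂ ÷ 44.009 g/mol = 0.05249 mol
mol H = 2 × 0.789 g H₂O ÷ 18.015 g/mol = 0.08759 mol
mass O = 2.12 − (0.6304 + 0.08829) = 1.401 g → mol O = 1.401 ÷ 15.999 = 0.08758 mol
Divide by the smallest (0.05249 mol): C 1.000, H 1.669, O 1.669
Multiplying each by 3 gives whole numbers: C 3.00, H 5.01, O 5.01

C3H5O5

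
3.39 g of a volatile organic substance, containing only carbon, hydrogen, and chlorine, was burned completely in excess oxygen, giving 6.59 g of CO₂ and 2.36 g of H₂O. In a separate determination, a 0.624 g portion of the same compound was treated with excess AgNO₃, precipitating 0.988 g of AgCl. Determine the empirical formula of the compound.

C4H7Cl

mol C = 6.59 g CO₂ ÷ 44.009 g/mol = 0.1497 mol
mol H = 2 × 2.36 g H₂O ÷ 18.015 g/mol = 0.2620 mol
From the AgCl data: mol Cl per gram of compound = (0.988 ÷ 143.318) ÷ 0.624 = 0.01105 mol/g, so in the 3.39 g combustion sample mol Cl = 0.03745 mol
Divide by the smallest (0.03745 mol): C 3.998, H 6.996, Cl 1.000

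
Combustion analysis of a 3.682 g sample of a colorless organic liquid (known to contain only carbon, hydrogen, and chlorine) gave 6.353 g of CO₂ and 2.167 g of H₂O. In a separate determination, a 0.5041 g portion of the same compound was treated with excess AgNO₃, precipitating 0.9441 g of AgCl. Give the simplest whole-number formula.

mol C = 6.353 g CO₂ ÷ 44.009 g/mol = 0.14436 mol
mol H = 2 × 2.167 g H₂O ÷ 18.015 g/mol = 0.24058 mol
From the AgCl data: mol Cl per gram of compound = (0.9441 ÷ 143.318) ÷ 0.5041 = 0.013068 mol/g, so in the 3.682 g combustion sample mol Cl = 0.048115 mol
Divide by the smallest (0.048115 mol): C 3.000, H 5.000, Cl 1.000

C3H5Cl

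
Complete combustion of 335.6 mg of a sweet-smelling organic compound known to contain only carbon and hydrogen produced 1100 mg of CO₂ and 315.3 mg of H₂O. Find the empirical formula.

C5H7

mol C = 1.100 g CO₂ ÷ 44.009 g/mol = 0.024995 mol
mol H = 2 × 0.3153 g H₂O ÷ 18.015 g/mol = 0.035004 mol
Divide by the smallest (0.024995 mol): C 1.000, H 1.400
Multiplying each by 5 gives whole numbers: C 5.00, H 7.00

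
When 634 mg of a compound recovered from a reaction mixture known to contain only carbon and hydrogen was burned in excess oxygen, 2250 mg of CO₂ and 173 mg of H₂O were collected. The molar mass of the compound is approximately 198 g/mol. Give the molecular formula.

mol C = 2.25 g CO₂ ÷ 44.009 g/mol = 0.05113 mol
mol H = 2 × 0.173 g H₂O ÷ 18.015 g/mol = 0.01921 mol
Divide by the smallest (0.01921 mol): C 2.662, H 1.000
Multiplying each by 3 gives whole numbers: C 7.99, H 3.00
Empirical formula: C8H3
Empirical-formula mass = 99.11 g/mol; 198 ÷ 99.11 ≈ 2, so the molecular formula is C16H6.

C16H6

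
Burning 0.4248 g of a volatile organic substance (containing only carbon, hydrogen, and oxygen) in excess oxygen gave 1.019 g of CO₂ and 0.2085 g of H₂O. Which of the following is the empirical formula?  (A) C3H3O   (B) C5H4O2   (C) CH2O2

(A) C3H3O

mol C = 1.019 g CO₂ ÷ 44.009 g/mol = 0.023154 mol
mol H = 2 × 0.2085 g H₂O ÷ 18.015 g/mol = 0.023147 mol
mass O = 0.4248 − (0.27811 + 0.023333) = 0.12336 g → mol O = 0.12336 ÷ 15.999 = 0.0077105 mol
Divide by the smallest (0.0077105 mol): C 3.003, H 3.002, O 1.000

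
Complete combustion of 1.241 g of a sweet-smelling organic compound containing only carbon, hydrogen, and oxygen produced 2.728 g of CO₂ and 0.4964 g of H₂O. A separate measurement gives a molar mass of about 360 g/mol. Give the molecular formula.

C18H16O8

mol C = 2.728 g CO₂ ÷ 44.009 g/mol = 0.061987 mol
mol H = 2 × 0.4964 g H₂O ÷ 18.015 g/mol = 0.055110 mol
mass O = 1.241 − (0.74453 + 0.055551) = 0.44092 g → mol O = 0.44092 ÷ 15.999 = 0.027559 mol
Divide by the smallest (0.027559 mol): C 2.249, H 2.000, O 1.000
Multiplying each by 4 gives whole numbers: C 9.00, H 8.00, O 4.00
Empirical formula: C9H8O4
Empirical-formula mass = 180.16 g/mol; 360 ÷ 180.16 ≈ 2, so the molecular formula is C18H16O8.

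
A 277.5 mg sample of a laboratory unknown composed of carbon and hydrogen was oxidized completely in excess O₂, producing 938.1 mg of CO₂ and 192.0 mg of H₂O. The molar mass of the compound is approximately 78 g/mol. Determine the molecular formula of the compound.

C6H6

mol C = 0.9381 g CO₂ ÷ 44.009 g/mol = 0.021316 mol
mol H = 2 × 0.1920 g H₂O ÷ 18.015 g/mol = 0.021316 mol
Divide by the smallest (0.021316 mol): C 1.000, H 1.000
Empirical formula: CH
Empirical-formula mass = 13.02 g/mol; 78 ÷ 13.02 ≈ 6, so the molecular formula is C6H6.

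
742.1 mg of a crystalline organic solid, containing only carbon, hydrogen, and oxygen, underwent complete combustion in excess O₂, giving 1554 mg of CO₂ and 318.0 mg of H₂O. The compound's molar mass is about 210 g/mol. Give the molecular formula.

mol C = 1.554 g CO₂ ÷ 44.009 g/mol = 0.035311 mol
mol H = 2 × 0.3180 g H₂O ÷ 18.015 g/mol = 0.035304 mol
mass O = 0.7421 − (0.42412 + 0.035586) = 0.28239 g → mol O = 0.28239 ÷ 15.999 = 0.017651 mol
Divide by the smallest (0.017651 mol): C 2.001, H 2.000, O 1.000
Empirical formula: C2H2O
Empirical-formula mass = 42.04 g/mol; 210 ÷ 42.04 ≈ 5, so the molecular formula is C10H10O5.

C10H10O5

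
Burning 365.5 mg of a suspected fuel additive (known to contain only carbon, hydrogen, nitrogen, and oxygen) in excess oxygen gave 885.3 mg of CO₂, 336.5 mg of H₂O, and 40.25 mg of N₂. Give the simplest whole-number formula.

C7H13NO

mol C = 0.8853 g CO₂ ÷ 44.009 g/mol = 0.020116 mol
mol H = 2 × 0.3365 g H₂O ÷ 18.015 g/mol = 0.037358 mol
mol N = 2 × 0.04025 g N₂ ÷ 28.014 g/mol = 0.0028736 mol
mass O = 0.3655 − (0.24162 + 0.037657 + 0.040250) = 0.045976 g → mol O = 0.045976 ÷ 15.999 = 0.0028737 mol
Divide by the smallest (0.0028736 mol): C 7.000, H 13.000, N 1.000, O 1.000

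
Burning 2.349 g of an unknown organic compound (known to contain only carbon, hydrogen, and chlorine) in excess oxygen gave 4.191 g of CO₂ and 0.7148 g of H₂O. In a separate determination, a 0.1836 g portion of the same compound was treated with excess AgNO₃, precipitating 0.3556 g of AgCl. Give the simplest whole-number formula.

C6H5Cl2

mol C = 4.191 g CO₂ ÷ 44.009 g/mol = 0.095231 mol
mol H = 2 × 0.7148 g H₂O ÷ 18.015 g/mol = 0.079356 mol
From the AgCl data: mol Cl per gram of compound = (0.3556 ÷ 143.318) ÷ 0.1836 = 0.013514 mol/g, so in the 2.349 g combustion sample mol Cl = 0.031745 mol
Divide by the smallest (0.031745 mol): C 3.000, H 2.500, Cl 1.000
Multiplying each by 2 gives whole numbers: C 6.00, H 5.00, Cl 2.00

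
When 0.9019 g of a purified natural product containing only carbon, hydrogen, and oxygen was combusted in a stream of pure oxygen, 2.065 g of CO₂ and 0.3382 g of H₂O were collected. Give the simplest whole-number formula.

C5H4O2

mol C = 2.065 g CO₂ ÷ 44.009 g/mol = 0.046922 mol
mol H = 2 × 0.3382 g H₂O ÷ 18.015 g/mol = 0.037546 mol
mass O = 0.9019 − (0.56358 + 0.037847) = 0.30047 g → mol O = 0.30047 ÷ 15.999 = 0.018781 mol
Divide by the smallest (0.018781 mol): C 2.498, H 1.999, O 1.000
Multiplying each by 2 gives whole numbers: C 5.00, H 4.00, O 2.00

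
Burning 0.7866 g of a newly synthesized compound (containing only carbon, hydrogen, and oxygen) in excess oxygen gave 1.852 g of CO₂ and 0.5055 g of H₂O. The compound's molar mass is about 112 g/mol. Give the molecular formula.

C6H8O2

mol C = 1.852 g CO₂ ÷ 44.009 g/mol = 0.042082 mol
mol H = 2 × 0.5055 g H₂O ÷ 18.015 g/mol = 0.056120 mol
mass O = 0.7866 − (0.50545 + 0.056569) = 0.22458 g → mol O = 0.22458 ÷ 15.999 = 0.014037 mol
Divide by the smallest (0.014037 mol): C 2.998, H 3.998, O 1.000
Empirical formula: C3H4O
Empirical-formula mass = 56.06 g/mol; 112 ÷ 56.06 ≈ 2, so the molecular formula is C6H8O2.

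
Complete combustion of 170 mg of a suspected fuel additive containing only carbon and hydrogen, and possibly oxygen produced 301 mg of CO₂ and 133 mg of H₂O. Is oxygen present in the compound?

yes

mol C = 0.301 g CO₂ ÷ 44.009 g/mol = 0.006840 mol
mol H = 2 × 0.133 g H₂O ÷ 18.015 g/mol = 0.01477 mol
C and H account for only 0.09703 g of the 0.170 g sample; the remaining 0.07297 g must be oxygen.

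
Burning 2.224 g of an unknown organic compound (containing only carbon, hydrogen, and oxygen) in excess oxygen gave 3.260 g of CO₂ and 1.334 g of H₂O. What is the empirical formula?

mol C = 3.260 g CO₂ ÷ 44.009 g/mol = 0.074076 mol
mol H = 2 × 1.334 g H₂O ÷ 18.015 g/mol = 0.14810 mol
mass O = 2.224 − (0.88972 + 0.14928) = 1.1850 g → mol O = 1.1850 ÷ 15.999 = 0.074067 mol
Divide by the smallest (0.074067 mol): C 1.000, H 2.000, O 1.000

CH2O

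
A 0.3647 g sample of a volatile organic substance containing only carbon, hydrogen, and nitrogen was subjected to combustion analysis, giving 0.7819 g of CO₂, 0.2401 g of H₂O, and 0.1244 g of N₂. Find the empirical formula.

C2H3N

mol C = 0.7819 g CO₂ ÷ 44.009 g/mol = 0.017767 mol
mol H = 2 × 0.2401 g H₂O ÷ 18.015 g/mol = 0.026656 mol
mol N = 2 × 0.1244 g N₂ ÷ 28.014 g/mol = 0.0088813 mol
Divide by the smallest (0.0088813 mol): C 2.000, H 3.001, N 1.000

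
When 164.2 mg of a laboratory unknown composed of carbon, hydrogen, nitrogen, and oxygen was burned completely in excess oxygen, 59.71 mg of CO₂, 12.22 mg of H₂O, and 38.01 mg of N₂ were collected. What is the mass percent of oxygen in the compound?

66.09%

mol C = 0.05971 g CO₂ ÷ 44.009 g/mol = 0.0013568 mol
mol H = 2 × 0.01222 g H₂O ÷ 18.015 g/mol = 0.0013566 mol
mol N = 2 × 0.03801 g N₂ ÷ 28.014 g/mol = 0.0027136 mol
mass O = 0.1642 − (0.016296 + 0.0013675 + 0.038010) = 0.10853 g → mol O = 0.10853 ÷ 15.999 = 0.0067833 mol
mass % O = 0.10853 g ÷ 0.1642 g × 100%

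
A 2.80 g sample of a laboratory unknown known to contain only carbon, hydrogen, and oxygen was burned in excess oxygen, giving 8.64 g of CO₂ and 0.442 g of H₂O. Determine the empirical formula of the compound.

C8H2O

mol C = 8.64 g CO₂ ÷ 44.009 g/mol = 0.1963 mol
mol H = 2 × 0.442 g H₂O ÷ 18.015 g/mol = 0.04907 mol
mass O = 2.80 − (2.358 + 0.04946) = 0.3925 g → mol O = 0.3925 ÷ 15.999 = 0.02453 mol
Divide by the smallest (0.02453 mol): C 8.003, H 2.000, O 1.000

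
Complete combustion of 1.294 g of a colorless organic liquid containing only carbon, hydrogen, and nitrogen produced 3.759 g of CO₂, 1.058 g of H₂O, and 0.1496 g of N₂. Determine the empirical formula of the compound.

mol C = 3.759 g CO₂ ÷ 44.009 g/mol = 0.085414 mol
mol H = 2 × 1.058 g H₂O ÷ 18.015 g/mol = 0.11746 mol
mol N = 2 × 0.1496 g N₂ ÷ 28.014 g/mol = 0.010680 mol
Divide by the smallest (0.010680 mol): C 7.997, H 10.998, N 1.000

C8H11N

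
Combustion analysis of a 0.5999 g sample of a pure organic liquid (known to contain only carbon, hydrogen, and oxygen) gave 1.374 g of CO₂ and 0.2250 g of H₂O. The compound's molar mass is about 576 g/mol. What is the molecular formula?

C30H24O12

mol C = 1.374 g CO₂ ÷ 44.009 g/mol = 0.031221 mol
mol H = 2 × 0.2250 g H₂O ÷ 18.015 g/mol = 0.024979 mol
mass O = 0.5999 − (0.37499 + 0.025179) = 0.19973 g → mol O = 0.19973 ÷ 15.999 = 0.012484 mol
Divide by the smallest (0.012484 mol): C 2.501, H 2.001, O 1.000
Multiplying each by 2 gives whole numbers: C 5.00, H 4.00, O 2.00
Empirical formula: C5H4O2
Empirical-formula mass = 96.08 g/mol; 576 ÷ 96.08 ≈ 6, so the molecular formula is C30H24O12.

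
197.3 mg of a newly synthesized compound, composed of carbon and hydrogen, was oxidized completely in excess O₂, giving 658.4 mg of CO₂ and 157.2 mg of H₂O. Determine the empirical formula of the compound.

C6H7

mol C = 0.6584 g CO₂ ÷ 44.009 g/mol = 0.014961 mol
mol H = 2 × 0.1572 g H₂O ÷ 18.015 g/mol = 0.017452 mol
Divide by the smallest (0.014961 mol): C 1.000, H 1.167
Multiplying each by 6 gives whole numbers: C 6.00, H 7.00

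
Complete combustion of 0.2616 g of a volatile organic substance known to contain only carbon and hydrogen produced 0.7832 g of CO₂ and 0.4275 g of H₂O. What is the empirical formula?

C3H8

mol C = 0.7832 g CO₂ ÷ 44.009 g/mol = 0.017796 mol
mol H = 2 × 0.4275 g H₂O ÷ 18.015 g/mol = 0.047460 mol
Divide by the smallest (0.017796 mol): C 1.000, H 2.667
Multiplying each by 3 gives whole numbers: C 3.00, H 8.00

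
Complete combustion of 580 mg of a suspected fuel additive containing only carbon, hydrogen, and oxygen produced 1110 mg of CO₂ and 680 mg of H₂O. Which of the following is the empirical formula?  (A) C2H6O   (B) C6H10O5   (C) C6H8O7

(A) C2H6O

mol C = 1.11 g CO₂ ÷ 44.009 g/mol = 0.02522 mol
mol H = 2 × 0.680 g H₂O ÷ 18.015 g/mol = 0.07549 mol
mass O = 0.580 − (0.3029 + 0.07610) = 0.2010 g → mol O = 0.2010 ÷ 15.999 = 0.01256 mol
Divide by the smallest (0.01256 mol): C 2.008, H 6.010, O 1.000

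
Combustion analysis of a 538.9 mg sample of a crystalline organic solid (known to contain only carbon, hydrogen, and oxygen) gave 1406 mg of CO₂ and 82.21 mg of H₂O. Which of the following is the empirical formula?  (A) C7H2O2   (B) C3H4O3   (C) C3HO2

(A) C7H2O2

mol C = 1.406 g CO₂ ÷ 44.009 g/mol = 0.031948 mol
mol H = 2 × 0.08221 g H₂O ÷ 18.015 g/mol = 0.0091268 mol
mass O = 0.5389 − (0.38373 + 0.0091999) = 0.14597 g → mol O = 0.14597 ÷ 15.999 = 0.0091239 mol
Divide by the smallest (0.0091239 mol): C 3.502, H 1.000, O 1.000
Multiplying each by 2 gives whole numbers: C 7.00, H 2.00, O 2.00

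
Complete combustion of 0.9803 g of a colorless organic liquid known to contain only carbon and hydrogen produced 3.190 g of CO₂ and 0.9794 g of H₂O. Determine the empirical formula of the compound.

mol C = 3.190 g CO₂ ÷ 44.009 g/mol = 0.072485 mol
mol H = 2 × 0.9794 g H₂O ÷ 18.015 g/mol = 0.10873 mol
Divide by the smallest (0.072485 mol): C 1.000, H 1.500
Multiplying each by 2 gives whole numbers: C 2.00, H 3.00

C2H3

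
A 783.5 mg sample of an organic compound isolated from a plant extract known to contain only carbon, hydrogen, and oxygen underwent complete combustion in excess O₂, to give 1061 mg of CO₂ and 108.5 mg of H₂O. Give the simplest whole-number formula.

mol C = 1.061 g CO₂ ÷ 44.009 g/mol = 0.024109 mol
mol H = 2 × 0.1085 g H₂O ÷ 18.015 g/mol = 0.012046 mol
mass O = 0.7835 − (0.28957 + 0.012142) = 0.48179 g → mol O = 0.48179 ÷ 15.999 = 0.030114 mol
Divide by the smallest (0.012046 mol): C 2.001, H 1.000, O 2.500
Multiplying each by 2 gives whole numbers: C 4.00, H 2.00, O 5.00

C4H2O5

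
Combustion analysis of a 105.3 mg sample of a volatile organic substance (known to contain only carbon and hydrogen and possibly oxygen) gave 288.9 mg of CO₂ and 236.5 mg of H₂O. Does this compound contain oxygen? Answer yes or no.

mol C = 0.2889 g CO₂ ÷ 44.009 g/mol = 0.0065646 mol
mol H = 2 × 0.2365 g H₂O ÷ 18.015 g/mol = 0.026256 mol
C and H together account for 0.10531 g — essentially the entire 0.1053 g sample — so the compound contains no oxygen.

no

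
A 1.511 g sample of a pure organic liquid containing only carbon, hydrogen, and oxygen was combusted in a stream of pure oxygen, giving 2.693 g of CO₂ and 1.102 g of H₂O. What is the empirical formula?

C3H6O2

mol C = 2.693 g CO₂ ÷ 44.009 g/mol = 0.061192 mol
mol H = 2 × 1.102 g H₂O ÷ 18.015 g/mol = 0.12234 mol
mass O = 1.511 − (0.73498 + 0.12332) = 0.65270 g → mol O = 0.65270 ÷ 15.999 = 0.040796 mol
Divide by the smallest (0.040796 mol): C 1.500, H 2.999, O 1.000
Multiplying each by 2 gives whole numbers: C 3.00, H 6.00, O 2.00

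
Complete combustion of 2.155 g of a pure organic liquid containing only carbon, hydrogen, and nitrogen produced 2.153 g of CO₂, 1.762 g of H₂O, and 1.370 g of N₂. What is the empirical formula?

mol C = 2.153 g CO₂ ÷ 44.009 g/mol = 0.048922 mol
mol H = 2 × 1.762 g H₂O ÷ 18.015 g/mol = 0.19561 mol
mol N = 2 × 1.370 g N₂ ÷ 28.014 g/mol = 0.097808 mol
Divide by the smallest (0.048922 mol): C 1.000, H 3.999, N 1.999

CH4N2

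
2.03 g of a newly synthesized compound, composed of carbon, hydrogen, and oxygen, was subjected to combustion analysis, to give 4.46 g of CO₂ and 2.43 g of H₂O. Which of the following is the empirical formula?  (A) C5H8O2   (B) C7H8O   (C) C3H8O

mol C = 4.46 g CO₂ ÷ 44.009 g/mol = 0.1013 mol
mol H = 2 × 2.43 g H₂O ÷ 18.015 g/mol = 0.2698 mol
mass O = 2.03 − (1.217 + 0.2719) = 0.5408 g → mol O = 0.5408 ÷ 15.999 = 0.03380 mol
Divide by the smallest (0.03380 mol): C 2.998, H 7.980, O 1.000

(C) C3H8O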